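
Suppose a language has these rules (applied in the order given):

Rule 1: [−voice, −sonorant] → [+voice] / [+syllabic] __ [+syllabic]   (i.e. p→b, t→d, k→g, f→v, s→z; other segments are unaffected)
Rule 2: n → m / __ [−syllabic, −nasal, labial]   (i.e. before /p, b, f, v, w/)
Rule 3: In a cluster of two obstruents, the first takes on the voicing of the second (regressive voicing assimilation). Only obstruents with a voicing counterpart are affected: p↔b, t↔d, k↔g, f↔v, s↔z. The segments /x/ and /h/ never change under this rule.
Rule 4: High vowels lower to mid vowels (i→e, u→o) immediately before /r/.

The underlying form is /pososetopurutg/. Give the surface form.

pozozedoborudg

Rule 1 (intervocalic voicing): /s/ is a voiceless obstruent between vowels /o/ and /o/, so it voices to [z]. /s/ is a voiceless obstruent between vowels /o/ and /e/, so it voices to [z]. /t/ is a voiceless obstruent between vowels /e/ and /o/, so it voices to [d]. /p/ is a voiceless obstruent between vowels /o/ and /u/, so it voices to [b]. /pososetopurutg/ → pozozedoburutg.
Rule 2 (nasal place assimilation): no segment meets the environment; /pozozedoburutg/ is unchanged.
Rule 3 (regressive voicing assimilation): /t/ precedes the voiced obstruent /g/, so it voices to [d] by assimilation. /pozozedoburutg/ → pozozedoburudg.
Rule 4 (pre-rhotic lowering): /u/ is a high vowel immediately before /r/, so it lowers to [o]. /pozozedoburudg/ → pozozedoborudg.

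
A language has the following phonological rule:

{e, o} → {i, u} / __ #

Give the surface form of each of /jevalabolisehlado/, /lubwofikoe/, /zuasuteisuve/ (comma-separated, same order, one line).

jevalabolisehladu, lubwofikoi, zuasuteisuvi

/jevalabolisehlado/: /o/ is a mid vowel in word-final position, so it raises to [u]. → [jevalabolisehladu].
/lubwofikoe/: /e/ is a mid vowel in word-final position, so it raises to [i]. → [lubwofikoi].
/zuasuteisuve/: /e/ is a mid vowel in word-final position, so it raises to [i]. → [zuasuteisuvi].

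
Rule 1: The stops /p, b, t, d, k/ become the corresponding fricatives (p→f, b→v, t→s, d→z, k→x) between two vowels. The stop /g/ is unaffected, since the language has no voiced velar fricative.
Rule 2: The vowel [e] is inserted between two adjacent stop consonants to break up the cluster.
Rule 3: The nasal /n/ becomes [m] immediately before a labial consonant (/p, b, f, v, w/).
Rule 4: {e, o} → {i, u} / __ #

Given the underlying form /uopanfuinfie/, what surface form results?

Rule 1 (intervocalic spirantization): /p/ is a stop between vowels /o/ and /a/, so it spirantizes to the fricative [f]. /uopanfuinfie/ → uofanfuinfie.
Rule 2 (stop-cluster e-epenthesis): no segment meets the environment; /uofanfuinfie/ is unchanged.
Rule 3 (nasal place assimilation): /n/ precedes the labial consonant /f/, so it assimilates in place to [m]. /n/ precedes the labial consonant /f/, so it assimilates in place to [m]. /uofanfuinfie/ → uofamfuimfie.
Rule 4 (final vowel raising): /e/ is a mid vowel in word-final position, so it raises to [i]. /uofamfuimfie/ → uofamfuimfii.

uofamfuimfii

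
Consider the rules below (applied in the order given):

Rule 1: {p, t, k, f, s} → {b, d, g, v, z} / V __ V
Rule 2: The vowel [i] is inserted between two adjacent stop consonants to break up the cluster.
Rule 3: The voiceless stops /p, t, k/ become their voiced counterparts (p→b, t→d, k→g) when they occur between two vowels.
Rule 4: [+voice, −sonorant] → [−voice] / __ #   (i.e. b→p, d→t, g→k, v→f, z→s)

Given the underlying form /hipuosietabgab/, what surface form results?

hibuoziedabigap

Rule 1 (intervocalic voicing): /p/ is a voiceless obstruent between vowels /i/ and /u/, so it voices to [b]. /s/ is a voiceless obstruent between vowels /o/ and /i/, so it voices to [z]. /t/ is a voiceless obstruent between vowels /e/ and /a/, so it voices to [d]. /hipuosietabgab/ → hibuoziedabgab.
Rule 2 (stop-cluster i-epenthesis): /b/ and /g/ form a stop–stop cluster, so [i] is inserted between them. /hibuoziedabgab/ → hibuoziedabigab.
Rule 3 (intervocalic voicing): no segment meets the environment; /hibuoziedabigab/ is unchanged.
Rule 4 (final devoicing): /b/ is a voiced obstruent in word-final position, so it devoices to [p]. /hibuoziedabigab/ → hibuoziedabigap.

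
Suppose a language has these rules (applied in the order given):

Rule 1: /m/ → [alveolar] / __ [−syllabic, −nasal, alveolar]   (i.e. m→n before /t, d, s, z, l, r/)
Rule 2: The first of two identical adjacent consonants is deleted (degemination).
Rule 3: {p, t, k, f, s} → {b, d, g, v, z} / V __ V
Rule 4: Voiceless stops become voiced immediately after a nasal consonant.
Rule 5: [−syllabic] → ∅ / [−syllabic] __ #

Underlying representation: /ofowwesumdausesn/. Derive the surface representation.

Rule 1 (nasal place assimilation): /m/ precedes the alveolar consonant /d/, so it assimilates in place to [n]. /ofowwesumdausesn/ → ofowwesundausesn.
Rule 2 (degemination): /ww/ is a geminate; the first /w/ deletes. /ofowwesundausesn/ → ofowesundausesn.
Rule 3 (intervocalic voicing): /f/ is a voiceless obstruent between vowels /o/ and /o/, so it voices to [v]. /s/ is a voiceless obstruent between vowels /e/ and /u/, so it voices to [z]. /s/ is a voiceless obstruent between vowels /u/ and /e/, so it voices to [z]. /ofowesundausesn/ → ovowezundauzesn.
Rule 4 (post-nasal voicing): no segment meets the environment; /ovowezundauzesn/ is unchanged.
Rule 5 (final cluster simplification): /n/ is the second consonant of a word-final cluster /sn/, so it deletes. /ovowezundauzesn/ → ovowezundauzes.

ovowezundauzes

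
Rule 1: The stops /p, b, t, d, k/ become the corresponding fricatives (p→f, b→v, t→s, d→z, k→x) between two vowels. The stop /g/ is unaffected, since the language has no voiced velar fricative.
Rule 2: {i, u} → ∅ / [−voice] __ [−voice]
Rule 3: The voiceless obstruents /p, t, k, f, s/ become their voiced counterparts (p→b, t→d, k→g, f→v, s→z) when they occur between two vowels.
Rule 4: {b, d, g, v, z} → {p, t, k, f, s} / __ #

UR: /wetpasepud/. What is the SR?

wetpazevut

Rule 1 (intervocalic spirantization): /p/ is a stop between vowels /e/ and /u/, so it spirantizes to the fricative [f]. /wetpasepud/ → wetpasefud.
Rule 2 (high vowel syncope): no segment meets the environment; /wetpasefud/ is unchanged.
Rule 3 (intervocalic voicing): /s/ is a voiceless obstruent between vowels /a/ and /e/, so it voices to [z]. /f/ is a voiceless obstruent between vowels /e/ and /u/, so it voices to [v]. /wetpasefud/ → wetpazevud.
Rule 4 (final devoicing): /d/ is a voiced obstruent in word-final position, so it devoices to [t]. /wetpazevud/ → wetpazevut.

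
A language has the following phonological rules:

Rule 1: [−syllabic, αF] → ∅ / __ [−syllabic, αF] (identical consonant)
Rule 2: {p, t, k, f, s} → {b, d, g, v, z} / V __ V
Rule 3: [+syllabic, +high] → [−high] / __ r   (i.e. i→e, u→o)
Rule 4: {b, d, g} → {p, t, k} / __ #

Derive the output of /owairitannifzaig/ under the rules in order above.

Rule 1 (degemination): /nn/ is a geminate; the first /n/ deletes. /owairitannifzaig/ → owairitanifzaig.
Rule 2 (intervocalic voicing): /t/ is a voiceless obstruent between vowels /i/ and /a/, so it voices to [d]. /owairitanifzaig/ → owairidanifzaig.
Rule 3 (pre-rhotic lowering): /i/ is a high vowel immediately before /r/, so it lowers to [e]. /owairidanifzaig/ → owaeridanifzaig.
Rule 4 (final devoicing): /g/ is a voiced stop in word-final position, so it devoices to [k]. /owaeridanifzaig/ → owaeridanifzaik.

owaeridanifzaik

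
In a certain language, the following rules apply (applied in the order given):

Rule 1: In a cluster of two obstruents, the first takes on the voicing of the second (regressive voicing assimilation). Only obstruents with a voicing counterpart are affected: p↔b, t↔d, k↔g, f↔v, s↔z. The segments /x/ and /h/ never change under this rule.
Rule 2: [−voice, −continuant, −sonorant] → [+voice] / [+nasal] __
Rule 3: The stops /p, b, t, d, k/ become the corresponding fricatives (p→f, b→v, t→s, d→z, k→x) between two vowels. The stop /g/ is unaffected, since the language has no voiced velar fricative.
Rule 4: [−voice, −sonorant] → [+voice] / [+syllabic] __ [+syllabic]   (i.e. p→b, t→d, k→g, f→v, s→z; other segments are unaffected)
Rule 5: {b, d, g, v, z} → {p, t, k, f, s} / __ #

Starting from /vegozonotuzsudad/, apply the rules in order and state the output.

vegozonozussuzat

Rule 1 (regressive voicing assimilation): /z/ precedes the voiceless obstruent /s/, so it devoices to [s] by assimilation. /vegozonotuzsudad/ → vegozonotussudad.
Rule 2 (post-nasal voicing): no segment meets the environment; /vegozonotussudad/ is unchanged.
Rule 3 (intervocalic spirantization): /t/ is a stop between vowels /o/ and /u/, so it spirantizes to the fricative [s]. /d/ is a stop between vowels /u/ and /a/, so it spirantizes to the fricative [z]. /vegozonotussudad/ → vegozonosussuzad.
Rule 4 (intervocalic voicing): /s/ is a voiceless obstruent between vowels /o/ and /u/, so it voices to [z]. /vegozonosussuzad/ → vegozonozussuzad.
Rule 5 (final devoicing): /d/ is a voiced obstruent in word-final position, so it devoices to [t]. /vegozonozussuzad/ → vegozonozussuzat.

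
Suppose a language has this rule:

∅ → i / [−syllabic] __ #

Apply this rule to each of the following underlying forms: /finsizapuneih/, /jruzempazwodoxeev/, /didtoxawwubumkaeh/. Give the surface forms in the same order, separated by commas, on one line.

/finsizapuneih/: the form ends in the consonant /h/, so [i] is inserted word-finally. → [finsizapuneihi].
/jruzempazwodoxeev/: the form ends in the consonant /v/, so [i] is inserted word-finally. → [jruzempazwodoxeevi].
/didtoxawwubumkaeh/: the form ends in the consonant /h/, so [i] is inserted word-finally. → [didtoxawwubumkaehi].

finsizapuneihi, jruzempazwodoxeevi, didtoxawwubumkaehi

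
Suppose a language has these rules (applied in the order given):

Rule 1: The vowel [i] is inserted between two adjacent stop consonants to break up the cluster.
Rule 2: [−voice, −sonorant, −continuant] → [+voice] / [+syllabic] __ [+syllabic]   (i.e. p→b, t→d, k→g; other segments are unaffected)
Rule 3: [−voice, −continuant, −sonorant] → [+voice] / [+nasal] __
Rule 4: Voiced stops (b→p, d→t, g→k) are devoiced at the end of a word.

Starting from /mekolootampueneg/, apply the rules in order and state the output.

megoloodambuenek

Rule 1 (stop-cluster i-epenthesis): no segment meets the environment; /mekolootampueneg/ is unchanged.
Rule 2 (intervocalic voicing): /k/ is a voiceless stop between vowels /e/ and /o/, so it voices to [g]. /t/ is a voiceless stop between vowels /o/ and /a/, so it voices to [d]. /mekolootampueneg/ → megoloodampueneg.
Rule 3 (post-nasal voicing): /p/ is a voiceless stop immediately after the nasal /m/, so it voices to [b]. /megoloodampueneg/ → megoloodambueneg.
Rule 4 (final devoicing): /g/ is a voiced stop in word-final position, so it devoices to [k]. /megoloodambueneg/ → megoloodambuenek.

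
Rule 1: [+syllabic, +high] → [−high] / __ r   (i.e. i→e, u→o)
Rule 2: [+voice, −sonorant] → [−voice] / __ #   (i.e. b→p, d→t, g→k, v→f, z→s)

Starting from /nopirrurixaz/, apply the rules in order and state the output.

noperrorixas

Rule 1 (pre-rhotic lowering): /i/ is a high vowel immediately before /r/, so it lowers to [e]. /u/ is a high vowel immediately before /r/, so it lowers to [o]. /nopirrurixaz/ → noperrorixaz.
Rule 2 (final devoicing): /z/ is a voiced obstruent in word-final position, so it devoices to [s]. /noperrorixaz/ → noperrorixas.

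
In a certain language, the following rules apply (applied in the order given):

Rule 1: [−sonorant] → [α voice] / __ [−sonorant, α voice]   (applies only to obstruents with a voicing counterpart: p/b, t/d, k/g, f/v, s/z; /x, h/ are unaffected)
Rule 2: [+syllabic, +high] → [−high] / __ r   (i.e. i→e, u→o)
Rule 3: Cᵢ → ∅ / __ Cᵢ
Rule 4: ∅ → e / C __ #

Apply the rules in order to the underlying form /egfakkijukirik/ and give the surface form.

Rule 1 (regressive voicing assimilation): /g/ precedes the voiceless obstruent /f/, so it devoices to [k] by assimilation. /egfakkijukirik/ → ekfakkijukirik.
Rule 2 (pre-rhotic lowering): /i/ is a high vowel immediately before /r/, so it lowers to [e]. /ekfakkijukirik/ → ekfakkijukerik.
Rule 3 (degemination): /kk/ is a geminate; the first /k/ deletes. /ekfakkijukerik/ → ekfakijukerik.
Rule 4 (final e-epenthesis): the form ends in the consonant /k/, so [e] is inserted word-finally. /ekfakijukerik/ → ekfakijukerike.

ekfakijukerike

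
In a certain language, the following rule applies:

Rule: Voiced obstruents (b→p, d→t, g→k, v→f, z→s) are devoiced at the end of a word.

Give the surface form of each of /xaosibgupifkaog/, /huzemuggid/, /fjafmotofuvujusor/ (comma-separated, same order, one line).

/xaosibgupifkaog/: /g/ is a voiced obstruent in word-final position, so it devoices to [k]. → [xaosibgupifkaok].
/huzemuggid/: /d/ is a voiced obstruent in word-final position, so it devoices to [t]. → [huzemuggit].
/fjafmotofuvujusor/: the rule's environment is not met; surfaces unchanged as [fjafmotofuvujusor].

xaosibgupifkaok, huzemuggit, fjafmotofuvujusor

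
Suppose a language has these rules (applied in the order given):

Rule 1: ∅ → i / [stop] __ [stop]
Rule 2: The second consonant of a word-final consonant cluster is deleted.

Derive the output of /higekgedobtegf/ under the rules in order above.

higekigedobiteg

Rule 1 (stop-cluster i-epenthesis): /k/ and /g/ form a stop–stop cluster, so [i] is inserted between them. /b/ and /t/ form a stop–stop cluster, so [i] is inserted between them. /higekgedobtegf/ → higekigedobitegf.
Rule 2 (final cluster simplification): /f/ is the second consonant of a word-final cluster /gf/, so it deletes. /higekigedobitegf/ → higekigedobiteg.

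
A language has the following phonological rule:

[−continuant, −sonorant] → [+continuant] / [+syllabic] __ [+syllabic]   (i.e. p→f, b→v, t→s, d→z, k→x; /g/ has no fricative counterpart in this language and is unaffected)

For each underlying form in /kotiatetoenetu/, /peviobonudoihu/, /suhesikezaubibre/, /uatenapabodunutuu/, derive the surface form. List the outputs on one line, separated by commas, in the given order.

kosiasesoenesu, peviovonuzoihu, suhesixezauvibre, uasenafavozunusuu

/kotiatetoenetu/: /t/ is a stop between vowels /o/ and /i/, so it spirantizes to the fricative [s]. /t/ is a stop between vowels /a/ and /e/, so it spirantizes to the fricative [s]. /t/ is a stop between vowels /e/ and /o/, so it spirantizes to the fricative [s]. /t/ is a stop between vowels /e/ and /u/, so it spirantizes to the fricative [s]. → [kosiasesoenesu].
/peviobonudoihu/: /b/ is a stop between vowels /o/ and /o/, so it spirantizes to the fricative [v]. /d/ is a stop between vowels /u/ and /o/, so it spirantizes to the fricative [z]. → [peviovonuzoihu].
/suhesikezaubibre/: /k/ is a stop between vowels /i/ and /e/, so it spirantizes to the fricative [x]. /b/ is a stop between vowels /u/ and /i/, so it spirantizes to the fricative [v]. → [suhesixezauvibre].
/uatenapabodunutuu/: /t/ is a stop between vowels /a/ and /e/, so it spirantizes to the fricative [s]. /p/ is a stop between vowels /a/ and /a/, so it spirantizes to the fricative [f]. /b/ is a stop between vowels /a/ and /o/, so it spirantizes to the fricative [v]. /d/ is a stop between vowels /o/ and /u/, so it spirantizes to the fricative [z]. /t/ is a stop between vowels /u/ and /u/, so it spirantizes to the fricative [s]. → [uasenafavozunusuu].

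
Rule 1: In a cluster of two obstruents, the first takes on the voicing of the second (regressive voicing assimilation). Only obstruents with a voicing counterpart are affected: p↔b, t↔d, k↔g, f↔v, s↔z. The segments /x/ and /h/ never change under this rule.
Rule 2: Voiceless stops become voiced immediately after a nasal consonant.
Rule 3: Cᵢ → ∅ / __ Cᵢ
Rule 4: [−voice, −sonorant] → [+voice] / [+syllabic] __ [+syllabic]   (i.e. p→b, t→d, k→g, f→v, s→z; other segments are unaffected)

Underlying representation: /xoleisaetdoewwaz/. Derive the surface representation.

xoleizaedoewaz

Rule 1 (regressive voicing assimilation): /t/ precedes the voiced obstruent /d/, so it voices to [d] by assimilation. /xoleisaetdoewwaz/ → xoleisaeddoewwaz.
Rule 2 (post-nasal voicing): no segment meets the environment; /xoleisaeddoewwaz/ is unchanged.
Rule 3 (degemination): /dd/ is a geminate; the first /d/ deletes. /ww/ is a geminate; the first /w/ deletes. /xoleisaeddoewwaz/ → xoleisaedoewaz.
Rule 4 (intervocalic voicing): /s/ is a voiceless obstruent between vowels /i/ and /a/, so it voices to [z]. /xoleisaedoewaz/ → xoleizaedoewaz.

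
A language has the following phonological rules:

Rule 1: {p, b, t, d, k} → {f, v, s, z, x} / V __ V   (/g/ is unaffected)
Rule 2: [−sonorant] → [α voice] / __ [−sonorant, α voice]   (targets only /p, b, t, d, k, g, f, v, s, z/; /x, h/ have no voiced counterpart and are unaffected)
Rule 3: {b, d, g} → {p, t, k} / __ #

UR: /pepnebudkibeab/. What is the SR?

pepnevutkiveap

Rule 1 (intervocalic spirantization): /b/ is a stop between vowels /e/ and /u/, so it spirantizes to the fricative [v]. /b/ is a stop between vowels /i/ and /e/, so it spirantizes to the fricative [v]. /pepnebudkibeab/ → pepnevudkiveab.
Rule 2 (regressive voicing assimilation): /d/ precedes the voiceless obstruent /k/, so it devoices to [t] by assimilation. /pepnevudkiveab/ → pepnevutkiveab.
Rule 3 (final devoicing): /b/ is a voiced stop in word-final position, so it devoices to [p]. /pepnevutkiveab/ → pepnevutkiveap.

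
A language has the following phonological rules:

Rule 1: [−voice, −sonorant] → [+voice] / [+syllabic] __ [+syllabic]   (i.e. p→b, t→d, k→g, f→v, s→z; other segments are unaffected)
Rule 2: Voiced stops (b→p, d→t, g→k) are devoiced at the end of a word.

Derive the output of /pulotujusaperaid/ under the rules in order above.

Rule 1 (intervocalic voicing): /t/ is a voiceless obstruent between vowels /o/ and /u/, so it voices to [d]. /s/ is a voiceless obstruent between vowels /u/ and /a/, so it voices to [z]. /p/ is a voiceless obstruent between vowels /a/ and /e/, so it voices to [b]. /pulotujusaperaid/ → pulodujuzaberaid.
Rule 2 (final devoicing): /d/ is a voiced stop in word-final position, so it devoices to [t]. /pulodujuzaberaid/ → pulodujuzaberait.

pulodujuzaberait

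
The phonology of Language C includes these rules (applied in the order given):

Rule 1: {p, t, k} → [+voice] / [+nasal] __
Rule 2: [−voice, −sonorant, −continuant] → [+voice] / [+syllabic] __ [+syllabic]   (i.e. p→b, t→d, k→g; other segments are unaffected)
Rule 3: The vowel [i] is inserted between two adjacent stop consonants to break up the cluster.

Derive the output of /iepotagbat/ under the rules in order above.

iebodagibat

Rule 1 (post-nasal voicing): no segment meets the environment; /iepotagbat/ is unchanged.
Rule 2 (intervocalic voicing): /p/ is a voiceless stop between vowels /e/ and /o/, so it voices to [b]. /t/ is a voiceless stop between vowels /o/ and /a/, so it voices to [d]. /iepotagbat/ → iebodagbat.
Rule 3 (stop-cluster i-epenthesis): /g/ and /b/ form a stop–stop cluster, so [i] is inserted between them. /iebodagbat/ → iebodagibat.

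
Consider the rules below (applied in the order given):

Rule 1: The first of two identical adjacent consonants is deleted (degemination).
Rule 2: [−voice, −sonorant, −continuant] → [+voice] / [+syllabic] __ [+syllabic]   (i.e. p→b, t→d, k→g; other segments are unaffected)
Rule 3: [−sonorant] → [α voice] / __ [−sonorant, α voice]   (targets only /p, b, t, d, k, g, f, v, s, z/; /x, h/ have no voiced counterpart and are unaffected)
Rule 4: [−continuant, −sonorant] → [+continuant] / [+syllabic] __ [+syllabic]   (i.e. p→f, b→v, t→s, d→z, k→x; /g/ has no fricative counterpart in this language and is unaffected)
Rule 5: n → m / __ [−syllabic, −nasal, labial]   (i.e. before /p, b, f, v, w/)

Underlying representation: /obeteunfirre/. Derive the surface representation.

Rule 1 (degemination): /rr/ is a geminate; the first /r/ deletes. /obeteunfirre/ → obeteunfire.
Rule 2 (intervocalic voicing): /t/ is a voiceless stop between vowels /e/ and /e/, so it voices to [d]. /obeteunfire/ → obedeunfire.
Rule 3 (regressive voicing assimilation): no segment meets the environment; /obedeunfire/ is unchanged.
Rule 4 (intervocalic spirantization): /b/ is a stop between vowels /o/ and /e/, so it spirantizes to the fricative [v]. /d/ is a stop between vowels /e/ and /e/, so it spirantizes to the fricative [z]. /obedeunfire/ → ovezeunfire.
Rule 5 (nasal place assimilation): /n/ precedes the labial consonant /f/, so it assimilates in place to [m]. /ovezeunfire/ → ovezeumfire.

ovezeumfire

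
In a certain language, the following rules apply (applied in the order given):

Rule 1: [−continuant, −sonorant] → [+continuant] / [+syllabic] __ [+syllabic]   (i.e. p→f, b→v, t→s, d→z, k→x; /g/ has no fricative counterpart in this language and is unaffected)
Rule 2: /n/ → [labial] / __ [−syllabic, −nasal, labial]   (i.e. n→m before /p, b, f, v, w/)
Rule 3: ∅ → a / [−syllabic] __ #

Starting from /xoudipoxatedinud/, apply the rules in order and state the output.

xouzifoxasezinuda

Rule 1 (intervocalic spirantization): /d/ is a stop between vowels /u/ and /i/, so it spirantizes to the fricative [z]. /p/ is a stop between vowels /i/ and /o/, so it spirantizes to the fricative [f]. /t/ is a stop between vowels /a/ and /e/, so it spirantizes to the fricative [s]. /d/ is a stop between vowels /e/ and /i/, so it spirantizes to the fricative [z]. /xoudipoxatedinud/ → xouzifoxasezinud.
Rule 2 (nasal place assimilation): no segment meets the environment; /xouzifoxasezinud/ is unchanged.
Rule 3 (final a-epenthesis): the form ends in the consonant /d/, so [a] is inserted word-finally. /xouzifoxasezinud/ → xouzifoxasezinuda.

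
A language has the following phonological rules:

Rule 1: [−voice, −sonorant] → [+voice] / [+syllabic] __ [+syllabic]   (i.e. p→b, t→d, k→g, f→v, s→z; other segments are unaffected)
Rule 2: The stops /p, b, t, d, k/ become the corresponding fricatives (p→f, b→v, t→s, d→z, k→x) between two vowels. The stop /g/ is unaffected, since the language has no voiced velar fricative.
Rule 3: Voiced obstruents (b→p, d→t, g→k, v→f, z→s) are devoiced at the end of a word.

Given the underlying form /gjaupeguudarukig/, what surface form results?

Rule 1 (intervocalic voicing): /p/ is a voiceless obstruent between vowels /u/ and /e/, so it voices to [b]. /k/ is a voiceless obstruent between vowels /u/ and /i/, so it voices to [g]. /gjaupeguudarukig/ → gjaubeguudarugig.
Rule 2 (intervocalic spirantization): /b/ is a stop between vowels /u/ and /e/, so it spirantizes to the fricative [v]. /d/ is a stop between vowels /u/ and /a/, so it spirantizes to the fricative [z]. /gjaubeguudarugig/ → gjauveguuzarugig.
Rule 3 (final devoicing): /g/ is a voiced obstruent in word-final position, so it devoices to [k]. /gjauveguuzarugig/ → gjauveguuzarugik.

gjauveguuzarugik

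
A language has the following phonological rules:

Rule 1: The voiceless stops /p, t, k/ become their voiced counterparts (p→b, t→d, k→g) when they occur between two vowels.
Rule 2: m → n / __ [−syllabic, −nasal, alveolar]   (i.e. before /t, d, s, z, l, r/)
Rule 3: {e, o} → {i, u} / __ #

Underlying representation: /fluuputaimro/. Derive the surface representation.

fluubudainru

Rule 1 (intervocalic voicing): /p/ is a voiceless stop between vowels /u/ and /u/, so it voices to [b]. /t/ is a voiceless stop between vowels /u/ and /a/, so it voices to [d]. /fluuputaimro/ → fluubudaimro.
Rule 2 (nasal place assimilation): /m/ precedes the alveolar consonant /r/, so it assimilates in place to [n]. /fluubudaimro/ → fluubudainro.
Rule 3 (final vowel raising): /o/ is a mid vowel in word-final position, so it raises to [u]. /fluubudainro/ → fluubudainru.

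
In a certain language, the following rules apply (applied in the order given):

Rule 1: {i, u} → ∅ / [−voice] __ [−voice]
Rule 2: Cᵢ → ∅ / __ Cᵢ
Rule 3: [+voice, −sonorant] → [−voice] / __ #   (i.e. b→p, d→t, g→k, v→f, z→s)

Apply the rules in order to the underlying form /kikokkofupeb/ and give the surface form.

kokofpep

Rule 1 (high vowel syncope): /i/ is a high vowel flanked by voiceless consonants /k/ and /k/, so it deletes. /u/ is a high vowel flanked by voiceless consonants /f/ and /p/, so it deletes. /kikokkofupeb/ → kkokkofpeb.
Rule 2 (degemination): /kk/ is a geminate; the first /k/ deletes. /kk/ is a geminate; the first /k/ deletes. /kkokkofpeb/ → kokofpeb.
Rule 3 (final devoicing): /b/ is a voiced obstruent in word-final position, so it devoices to [p]. /kokofpeb/ → kokofpep.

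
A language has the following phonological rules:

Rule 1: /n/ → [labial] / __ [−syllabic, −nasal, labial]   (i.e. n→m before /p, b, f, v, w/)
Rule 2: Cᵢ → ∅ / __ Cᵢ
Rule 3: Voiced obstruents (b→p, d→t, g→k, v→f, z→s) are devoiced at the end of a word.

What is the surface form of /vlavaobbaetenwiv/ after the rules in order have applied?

Rule 1 (nasal place assimilation): /n/ precedes the labial consonant /w/, so it assimilates in place to [m]. /vlavaobbaetenwiv/ → vlavaobbaetemwiv.
Rule 2 (degemination): /bb/ is a geminate; the first /b/ deletes. /vlavaobbaetemwiv/ → vlavaobaetemwiv.
Rule 3 (final devoicing): /v/ is a voiced obstruent in word-final position, so it devoices to [f]. /vlavaobaetemwiv/ → vlavaobaetemwif.

vlavaobaetemwif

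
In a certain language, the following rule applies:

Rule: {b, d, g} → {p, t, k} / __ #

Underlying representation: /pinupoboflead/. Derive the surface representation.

Scanning /pinupoboflead/: /b/ at position 7 is not in the conditioning environment; /d/ is a voiced stop in word-final position, so it devoices to [t].
Result: [pinupobofleat].

pinupobofleat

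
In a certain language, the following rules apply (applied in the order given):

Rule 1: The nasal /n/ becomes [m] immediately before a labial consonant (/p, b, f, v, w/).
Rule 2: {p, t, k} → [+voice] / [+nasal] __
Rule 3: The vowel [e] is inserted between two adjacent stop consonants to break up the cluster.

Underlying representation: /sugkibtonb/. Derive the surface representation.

Rule 1 (nasal place assimilation): /n/ precedes the labial consonant /b/, so it assimilates in place to [m]. /sugkibtonb/ → sugkibtomb.
Rule 2 (post-nasal voicing): no segment meets the environment; /sugkibtomb/ is unchanged.
Rule 3 (stop-cluster e-epenthesis): /g/ and /k/ form a stop–stop cluster, so [e] is inserted between them. /b/ and /t/ form a stop–stop cluster, so [e] is inserted between them. /sugkibtomb/ → sugekibetomb.

sugekibetomb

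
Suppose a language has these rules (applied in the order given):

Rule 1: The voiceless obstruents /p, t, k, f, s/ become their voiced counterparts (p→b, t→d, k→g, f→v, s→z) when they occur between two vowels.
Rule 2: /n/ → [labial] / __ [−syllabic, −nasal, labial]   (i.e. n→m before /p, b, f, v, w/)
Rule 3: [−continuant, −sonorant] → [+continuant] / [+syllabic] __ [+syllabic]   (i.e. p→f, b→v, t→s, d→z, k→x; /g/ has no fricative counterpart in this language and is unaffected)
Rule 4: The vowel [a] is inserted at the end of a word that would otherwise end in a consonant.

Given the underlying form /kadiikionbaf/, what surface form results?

kaziigiombafa

Rule 1 (intervocalic voicing): /k/ is a voiceless obstruent between vowels /i/ and /i/, so it voices to [g]. /kadiikionbaf/ → kadiigionbaf.
Rule 2 (nasal place assimilation): /n/ precedes the labial consonant /b/, so it assimilates in place to [m]. /kadiigionbaf/ → kadiigiombaf.
Rule 3 (intervocalic spirantization): /d/ is a stop between vowels /a/ and /i/, so it spirantizes to the fricative [z]. /kadiigiombaf/ → kaziigiombaf.
Rule 4 (final a-epenthesis): the form ends in the consonant /f/, so [a] is inserted word-finally. /kaziigiombaf/ → kaziigiombafa.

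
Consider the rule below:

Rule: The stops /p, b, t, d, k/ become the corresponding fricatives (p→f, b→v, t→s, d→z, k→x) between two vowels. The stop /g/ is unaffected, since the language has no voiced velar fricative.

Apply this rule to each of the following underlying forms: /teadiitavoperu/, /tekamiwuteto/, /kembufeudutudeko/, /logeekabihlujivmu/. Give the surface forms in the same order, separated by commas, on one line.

/teadiitavoperu/: /d/ is a stop between vowels /a/ and /i/, so it spirantizes to the fricative [z]. /t/ is a stop between vowels /i/ and /a/, so it spirantizes to the fricative [s]. /p/ is a stop between vowels /o/ and /e/, so it spirantizes to the fricative [f]. → [teaziisavoferu].
/tekamiwuteto/: /k/ is a stop between vowels /e/ and /a/, so it spirantizes to the fricative [x]. /t/ is a stop between vowels /u/ and /e/, so it spirantizes to the fricative [s]. /t/ is a stop between vowels /e/ and /o/, so it spirantizes to the fricative [s]. → [texamiwuseso].
/kembufeudutudeko/: /d/ is a stop between vowels /u/ and /u/, so it spirantizes to the fricative [z]. /t/ is a stop between vowels /u/ and /u/, so it spirantizes to the fricative [s]. /d/ is a stop between vowels /u/ and /e/, so it spirantizes to the fricative [z]. /k/ is a stop between vowels /e/ and /o/, so it spirantizes to the fricative [x]. → [kembufeuzusuzexo].
/logeekabihlujivmu/: /k/ is a stop between vowels /e/ and /a/, so it spirantizes to the fricative [x]. /b/ is a stop between vowels /a/ and /i/, so it spirantizes to the fricative [v]. → [logeexavihlujivmu].

teaziisavoferu, texamiwuseso, kembufeuzusuzexo, logeexavihlujivmu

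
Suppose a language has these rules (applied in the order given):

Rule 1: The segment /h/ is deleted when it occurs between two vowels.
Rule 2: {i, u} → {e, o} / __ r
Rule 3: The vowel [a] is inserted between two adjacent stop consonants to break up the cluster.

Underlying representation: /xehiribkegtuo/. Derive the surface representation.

xeeribakegatuo

Rule 1 (intervocalic h-deletion): /h/ occurs between vowels /e/ and /i/, so it deletes. /xehiribkegtuo/ → xeiribkegtuo.
Rule 2 (pre-rhotic lowering): /i/ is a high vowel immediately before /r/, so it lowers to [e]. /xeiribkegtuo/ → xeeribkegtuo.
Rule 3 (stop-cluster a-epenthesis): /b/ and /k/ form a stop–stop cluster, so [a] is inserted between them. /g/ and /t/ form a stop–stop cluster, so [a] is inserted between them. /xeeribkegtuo/ → xeeribakegatuo.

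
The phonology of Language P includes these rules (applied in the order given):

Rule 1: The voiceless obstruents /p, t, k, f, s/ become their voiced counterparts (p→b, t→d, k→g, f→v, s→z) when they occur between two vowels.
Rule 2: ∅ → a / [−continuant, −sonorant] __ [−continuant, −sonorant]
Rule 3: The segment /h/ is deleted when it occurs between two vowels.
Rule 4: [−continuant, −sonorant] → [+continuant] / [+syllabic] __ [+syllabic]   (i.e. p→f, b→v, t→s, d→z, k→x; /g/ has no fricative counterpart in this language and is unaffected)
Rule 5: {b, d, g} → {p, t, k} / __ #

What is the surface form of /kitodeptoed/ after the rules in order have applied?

Rule 1 (intervocalic voicing): /t/ is a voiceless obstruent between vowels /i/ and /o/, so it voices to [d]. /kitodeptoed/ → kidodeptoed.
Rule 2 (stop-cluster a-epenthesis): /p/ and /t/ form a stop–stop cluster, so [a] is inserted between them. /kidodeptoed/ → kidodepatoed.
Rule 3 (intervocalic h-deletion): no segment meets the environment; /kidodepatoed/ is unchanged.
Rule 4 (intervocalic spirantization): /d/ is a stop between vowels /i/ and /o/, so it spirantizes to the fricative [z]. /d/ is a stop between vowels /o/ and /e/, so it spirantizes to the fricative [z]. /p/ is a stop between vowels /e/ and /a/, so it spirantizes to the fricative [f]. /t/ is a stop between vowels /a/ and /o/, so it spirantizes to the fricative [s]. /kidodepatoed/ → kizozefasoed.
Rule 5 (final devoicing): /d/ is a voiced stop in word-final position, so it devoices to [t]. /kizozefasoed/ → kizozefasoet.

kizozefasoet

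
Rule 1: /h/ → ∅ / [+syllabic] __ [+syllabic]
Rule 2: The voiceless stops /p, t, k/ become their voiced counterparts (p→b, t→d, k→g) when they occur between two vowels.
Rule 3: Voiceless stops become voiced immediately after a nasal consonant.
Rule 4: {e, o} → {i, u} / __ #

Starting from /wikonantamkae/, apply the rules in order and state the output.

wigonandamgai

Rule 1 (intervocalic h-deletion): no segment meets the environment; /wikonantamkae/ is unchanged.
Rule 2 (intervocalic voicing): /k/ is a voiceless stop between vowels /i/ and /o/, so it voices to [g]. /wikonantamkae/ → wigonantamkae.
Rule 3 (post-nasal voicing): /t/ is a voiceless stop immediately after the nasal /n/, so it voices to [d]. /k/ is a voiceless stop immediately after the nasal /m/, so it voices to [g]. /wigonantamkae/ → wigonandamgae.
Rule 4 (final vowel raising): /e/ is a mid vowel in word-final position, so it raises to [i]. /wigonandamgae/ → wigonandamgai.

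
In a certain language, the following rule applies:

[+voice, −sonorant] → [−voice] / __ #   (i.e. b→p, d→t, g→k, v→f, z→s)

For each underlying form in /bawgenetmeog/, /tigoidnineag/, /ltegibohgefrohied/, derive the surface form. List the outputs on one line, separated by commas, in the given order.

bawgenetmeok, tigoidnineak, ltegibohgefrohiet

/bawgenetmeog/: /g/ is a voiced obstruent in word-final position, so it devoices to [k]. → [bawgenetmeok].
/tigoidnineag/: /g/ is a voiced obstruent in word-final position, so it devoices to [k]. → [tigoidnineak].
/ltegibohgefrohied/: /d/ is a voiced obstruent in word-final position, so it devoices to [t]. → [ltegibohgefrohiet].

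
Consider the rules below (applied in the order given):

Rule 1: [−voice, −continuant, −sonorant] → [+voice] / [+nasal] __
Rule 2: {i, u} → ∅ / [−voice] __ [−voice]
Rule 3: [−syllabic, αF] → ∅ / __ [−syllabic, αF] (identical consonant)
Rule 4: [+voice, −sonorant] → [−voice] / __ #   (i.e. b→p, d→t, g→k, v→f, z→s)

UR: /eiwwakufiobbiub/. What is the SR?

Rule 1 (post-nasal voicing): no segment meets the environment; /eiwwakufiobbiub/ is unchanged.
Rule 2 (high vowel syncope): /u/ is a high vowel flanked by voiceless consonants /k/ and /f/, so it deletes. /eiwwakufiobbiub/ → eiwwakfiobbiub.
Rule 3 (degemination): /ww/ is a geminate; the first /w/ deletes. /bb/ is a geminate; the first /b/ deletes. /eiwwakfiobbiub/ → eiwakfiobiub.
Rule 4 (final devoicing): /b/ is a voiced obstruent in word-final position, so it devoices to [p]. /eiwakfiobiub/ → eiwakfiobiup.

eiwakfiobiup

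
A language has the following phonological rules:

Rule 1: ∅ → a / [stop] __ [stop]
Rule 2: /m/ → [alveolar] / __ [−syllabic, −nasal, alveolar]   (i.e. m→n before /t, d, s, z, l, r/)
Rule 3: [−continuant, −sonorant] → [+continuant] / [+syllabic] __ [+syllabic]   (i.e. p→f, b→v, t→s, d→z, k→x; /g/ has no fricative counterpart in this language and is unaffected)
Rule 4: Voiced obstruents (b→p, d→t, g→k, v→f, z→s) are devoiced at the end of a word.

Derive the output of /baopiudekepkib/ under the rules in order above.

baofiuzexefaxip

Rule 1 (stop-cluster a-epenthesis): /p/ and /k/ form a stop–stop cluster, so [a] is inserted between them. /baopiudekepkib/ → baopiudekepakib.
Rule 2 (nasal place assimilation): no segment meets the environment; /baopiudekepakib/ is unchanged.
Rule 3 (intervocalic spirantization): /p/ is a stop between vowels /o/ and /i/, so it spirantizes to the fricative [f]. /d/ is a stop between vowels /u/ and /e/, so it spirantizes to the fricative [z]. /k/ is a stop between vowels /e/ and /e/, so it spirantizes to the fricative [x]. /p/ is a stop between vowels /e/ and /a/, so it spirantizes to the fricative [f]. /k/ is a stop between vowels /a/ and /i/, so it spirantizes to the fricative [x]. /baopiudekepakib/ → baofiuzexefaxib.
Rule 4 (final devoicing): /b/ is a voiced obstruent in word-final position, so it devoices to [p]. /baofiuzexefaxib/ → baofiuzexefaxip.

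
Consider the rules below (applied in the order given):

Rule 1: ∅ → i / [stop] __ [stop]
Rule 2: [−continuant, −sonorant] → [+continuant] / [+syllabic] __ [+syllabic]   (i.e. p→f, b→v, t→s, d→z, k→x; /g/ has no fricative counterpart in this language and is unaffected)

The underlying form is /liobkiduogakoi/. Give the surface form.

liovixizuogaxoi

Rule 1 (stop-cluster i-epenthesis): /b/ and /k/ form a stop–stop cluster, so [i] is inserted between them. /liobkiduogakoi/ → liobikiduogakoi.
Rule 2 (intervocalic spirantization): /b/ is a stop between vowels /o/ and /i/, so it spirantizes to the fricative [v]. /k/ is a stop between vowels /i/ and /i/, so it spirantizes to the fricative [x]. /d/ is a stop between vowels /i/ and /u/, so it spirantizes to the fricative [z]. /k/ is a stop between vowels /a/ and /o/, so it spirantizes to the fricative [x]. /liobikiduogakoi/ → liovixizuogaxoi.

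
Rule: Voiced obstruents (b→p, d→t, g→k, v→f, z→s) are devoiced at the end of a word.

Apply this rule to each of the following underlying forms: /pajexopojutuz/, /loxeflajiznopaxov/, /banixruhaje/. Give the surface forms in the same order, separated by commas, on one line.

pajexopojutus, loxeflajiznopaxof, banixruhaje

/pajexopojutuz/: /z/ is a voiced obstruent in word-final position, so it devoices to [s]. → [pajexopojutus].
/loxeflajiznopaxov/: /v/ is a voiced obstruent in word-final position, so it devoices to [f]. → [loxeflajiznopaxof].
/banixruhaje/: the rule's environment is not met; surfaces unchanged as [banixruhaje].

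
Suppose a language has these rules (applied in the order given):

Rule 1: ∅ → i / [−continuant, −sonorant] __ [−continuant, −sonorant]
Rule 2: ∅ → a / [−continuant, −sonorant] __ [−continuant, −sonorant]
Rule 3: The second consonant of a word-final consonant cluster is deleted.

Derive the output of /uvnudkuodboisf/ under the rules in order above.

uvnudikuodibois

Rule 1 (stop-cluster i-epenthesis): /d/ and /k/ form a stop–stop cluster, so [i] is inserted between them. /d/ and /b/ form a stop–stop cluster, so [i] is inserted between them. /uvnudkuodboisf/ → uvnudikuodiboisf.
Rule 2 (stop-cluster a-epenthesis): no segment meets the environment; /uvnudikuodiboisf/ is unchanged.
Rule 3 (final cluster simplification): /f/ is the second consonant of a word-final cluster /sf/, so it deletes. /uvnudikuodiboisf/ → uvnudikuodibois.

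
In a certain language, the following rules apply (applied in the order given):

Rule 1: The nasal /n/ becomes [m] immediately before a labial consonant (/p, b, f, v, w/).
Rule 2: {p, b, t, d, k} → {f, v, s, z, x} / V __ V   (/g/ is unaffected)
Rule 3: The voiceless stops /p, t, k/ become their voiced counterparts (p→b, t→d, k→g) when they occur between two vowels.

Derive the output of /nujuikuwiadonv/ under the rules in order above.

Rule 1 (nasal place assimilation): /n/ precedes the labial consonant /v/, so it assimilates in place to [m]. /nujuikuwiadonv/ → nujuikuwiadomv.
Rule 2 (intervocalic spirantization): /k/ is a stop between vowels /i/ and /u/, so it spirantizes to the fricative [x]. /d/ is a stop between vowels /a/ and /o/, so it spirantizes to the fricative [z]. /nujuikuwiadomv/ → nujuixuwiazomv.
Rule 3 (intervocalic voicing): no segment meets the environment; /nujuixuwiazomv/ is unchanged.

nujuixuwiazomv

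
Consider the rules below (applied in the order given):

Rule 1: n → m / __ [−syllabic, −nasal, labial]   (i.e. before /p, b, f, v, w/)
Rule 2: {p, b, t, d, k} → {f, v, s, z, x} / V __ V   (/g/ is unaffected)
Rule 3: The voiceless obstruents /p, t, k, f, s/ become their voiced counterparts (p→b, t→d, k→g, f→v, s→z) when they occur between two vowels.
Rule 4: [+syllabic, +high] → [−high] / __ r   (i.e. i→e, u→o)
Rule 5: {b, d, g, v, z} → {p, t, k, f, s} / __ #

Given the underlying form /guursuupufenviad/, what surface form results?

Rule 1 (nasal place assimilation): /n/ precedes the labial consonant /v/, so it assimilates in place to [m]. /guursuupufenviad/ → guursuupufemviad.
Rule 2 (intervocalic spirantization): /p/ is a stop between vowels /u/ and /u/, so it spirantizes to the fricative [f]. /guursuupufemviad/ → guursuufufemviad.
Rule 3 (intervocalic voicing): /f/ is a voiceless obstruent between vowels /u/ and /u/, so it voices to [v]. /f/ is a voiceless obstruent between vowels /u/ and /e/, so it voices to [v]. /guursuufufemviad/ → guursuuvuvemviad.
Rule 4 (pre-rhotic lowering): /u/ is a high vowel immediately before /r/, so it lowers to [o]. /guursuuvuvemviad/ → guorsuuvuvemviad.
Rule 5 (final devoicing): /d/ is a voiced obstruent in word-final position, so it devoices to [t]. /guorsuuvuvemviad/ → guorsuuvuvemviat.

guorsuuvuvemviat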